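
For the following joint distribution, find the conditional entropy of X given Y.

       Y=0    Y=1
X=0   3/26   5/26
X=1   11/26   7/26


H(X|Y) = Σ_y p(y) H(X|Y=y)
  p(Y=0) = 7/13, H(X|Y=0) = 0.7496
  p(Y=1) = 6/13, H(X|Y=1) = 0.9799
H(X|Y) = 0.5385×0.7496 + 0.4615×0.9799 = 0.8559 bits


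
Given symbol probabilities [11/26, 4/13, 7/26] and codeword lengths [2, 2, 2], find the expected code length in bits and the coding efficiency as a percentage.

Average length L = Σ p_i × l_i = 2.0000 bits
Entropy H = 1.5579 bits
Efficiency η = H/L × 100% = 77.90%


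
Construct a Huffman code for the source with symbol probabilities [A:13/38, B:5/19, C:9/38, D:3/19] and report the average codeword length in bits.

Huffman tree construction:
Combine smallest probabilities repeatedly
Resulting codes:
  A: 11 (length 2)
  B: 10 (length 2)
  C: 01 (length 2)
  D: 00 (length 2)
Average length = Σ p(s) × length(s) = 2.0000 bits


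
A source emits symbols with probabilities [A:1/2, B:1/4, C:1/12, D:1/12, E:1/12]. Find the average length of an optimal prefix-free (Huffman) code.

Huffman tree construction:
Combine smallest probabilities repeatedly
Resulting codes:
  A: 0 (length 1)
  B: 10 (length 2)
  C: 1110 (length 4)
  D: 1111 (length 4)
  E: 110 (length 3)
Average length = Σ p(s) × length(s) = 1.9167 bits


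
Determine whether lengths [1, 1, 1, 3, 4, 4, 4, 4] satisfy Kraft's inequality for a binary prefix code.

Kraft inequality: Σ 2^(-l_i) ≤ 1 for prefix-free code
Calculating: 2^(-1) + 2^(-1) + 2^(-1) + 2^(-3) + 2^(-4) + 2^(-4) + 2^(-4) + 2^(-4)
= 0.5 + 0.5 + 0.5 + 0.125 + 0.0625 + 0.0625 + 0.0625 + 0.0625
= 1.8750
Since 1.8750 > 1, prefix-free code does not exist


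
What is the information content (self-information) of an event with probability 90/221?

Information content I(x) = -log₂(p(x))
I = -log₂(90/221) = -log₂(0.4072)
I = 1.2960 bits


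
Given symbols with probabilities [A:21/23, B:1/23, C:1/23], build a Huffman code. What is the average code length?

Huffman tree construction:
Combine smallest probabilities repeatedly
Resulting codes:
  A: 1 (length 1)
  B: 00 (length 2)
  C: 01 (length 2)
Average length = Σ p(s) × length(s) = 1.0870 bits


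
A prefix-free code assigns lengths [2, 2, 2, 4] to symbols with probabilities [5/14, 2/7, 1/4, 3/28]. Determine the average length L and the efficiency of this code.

Average length L = Σ p_i × l_i = 2.2143 bits
Entropy H = 1.8922 bits
Efficiency η = H/L × 100% = 85.45%


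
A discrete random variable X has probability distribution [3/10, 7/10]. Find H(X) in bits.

H(X) = -Σ p(x) log₂ p(x)
  -3/10 × log₂(3/10) = 0.5211
  -7/10 × log₂(7/10) = 0.3602
H(X) = 0.8813 bits


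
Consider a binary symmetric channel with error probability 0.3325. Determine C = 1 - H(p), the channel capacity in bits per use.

For BSC with error probability p:
C = 1 - H(p) where H(p) is binary entropy
H(0.3325) = -0.3325 × log₂(0.3325) - 0.6675 × log₂(0.6675)
H(p) = 0.9175
C = 1 - 0.9175 = 0.0825 bits/use


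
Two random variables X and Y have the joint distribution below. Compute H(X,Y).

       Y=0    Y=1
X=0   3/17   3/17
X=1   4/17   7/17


H(X,Y) = -Σ p(x,y) log₂ p(x,y)
  p(0,0)=3/17: -0.1765 × log₂(0.1765) = 0.4416
  p(0,1)=3/17: -0.1765 × log₂(0.1765) = 0.4416
  p(1,0)=4/17: -0.2353 × log₂(0.2353) = 0.4912
  p(1,1)=7/17: -0.4118 × log₂(0.4118) = 0.5271
H(X,Y) = 1.9015 bits


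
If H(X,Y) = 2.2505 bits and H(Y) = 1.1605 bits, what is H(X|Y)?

Chain rule: H(X,Y) = H(X|Y) + H(Y)
H(X|Y) = H(X,Y) - H(Y) = 2.2505 - 1.1605 = 1.09 bits


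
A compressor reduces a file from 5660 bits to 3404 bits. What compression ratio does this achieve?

Compression ratio = Original / Compressed
= 5660 / 3404 = 1.66:1


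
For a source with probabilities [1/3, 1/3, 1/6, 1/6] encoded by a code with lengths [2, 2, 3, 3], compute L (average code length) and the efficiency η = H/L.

Average length L = Σ p_i × l_i = 2.3333 bits
Entropy H = 1.9183 bits
Efficiency η = H/L × 100% = 82.21%


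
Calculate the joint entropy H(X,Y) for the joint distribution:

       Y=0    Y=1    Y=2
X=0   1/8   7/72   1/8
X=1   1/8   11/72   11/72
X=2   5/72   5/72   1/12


H(X,Y) = -Σ p(x,y) log₂ p(x,y)
  p(0,0)=1/8: -0.1250 × log₂(0.1250) = 0.3750
  p(0,1)=7/72: -0.0972 × log₂(0.0972) = 0.3269
  p(0,2)=1/8: -0.1250 × log₂(0.1250) = 0.3750
  p(1,0)=1/8: -0.1250 × log₂(0.1250) = 0.3750
  p(1,1)=11/72: -0.1528 × log₂(0.1528) = 0.4141
  p(1,2)=11/72: -0.1528 × log₂(0.1528) = 0.4141
  p(2,0)=5/72: -0.0694 × log₂(0.0694) = 0.2672
  p(2,1)=5/72: -0.0694 × log₂(0.0694) = 0.2672
  p(2,2)=1/12: -0.0833 × log₂(0.0833) = 0.2987
H(X,Y) = 3.1133 bits


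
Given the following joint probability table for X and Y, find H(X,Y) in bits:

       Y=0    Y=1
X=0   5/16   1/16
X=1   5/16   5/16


H(X,Y) = -Σ p(x,y) log₂ p(x,y)
  p(0,0)=5/16: -0.3125 × log₂(0.3125) = 0.5244
  p(0,1)=1/16: -0.0625 × log₂(0.0625) = 0.2500
  p(1,0)=5/16: -0.3125 × log₂(0.3125) = 0.5244
  p(1,1)=5/16: -0.3125 × log₂(0.3125) = 0.5244
H(X,Y) = 1.8232 bits


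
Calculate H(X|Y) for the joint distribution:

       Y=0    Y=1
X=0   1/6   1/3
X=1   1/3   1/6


H(X|Y) = Σ_y p(y) H(X|Y=y)
  p(Y=0) = 1/2, H(X|Y=0) = 0.9183
  p(Y=1) = 1/2, H(X|Y=1) = 0.9183
H(X|Y) = 0.5000×0.9183 + 0.5000×0.9183 = 0.9183 bits


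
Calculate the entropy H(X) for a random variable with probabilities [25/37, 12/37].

H(X) = -Σ p(x) log₂ p(x)
  -25/37 × log₂(25/37) = 0.3822
  -12/37 × log₂(12/37) = 0.5269
H(X) = 0.9090 bits


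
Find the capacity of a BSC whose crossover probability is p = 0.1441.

For BSC with error probability p:
C = 1 - H(p) where H(p) is binary entropy
H(0.1441) = -0.1441 × log₂(0.1441) - 0.8559 × log₂(0.8559)
H(p) = 0.5949
C = 1 - 0.5949 = 0.4051 bits/use


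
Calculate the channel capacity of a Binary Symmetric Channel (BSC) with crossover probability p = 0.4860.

For BSC with error probability p:
C = 1 - H(p) where H(p) is binary entropy
H(0.4860) = -0.4860 × log₂(0.4860) - 0.5140 × log₂(0.5140)
H(p) = 0.9994
C = 1 - 0.9994 = 0.0006 bits/use


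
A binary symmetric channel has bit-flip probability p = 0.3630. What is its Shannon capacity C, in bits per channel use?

For BSC with error probability p:
C = 1 - H(p) where H(p) is binary entropy
H(0.3630) = -0.3630 × log₂(0.3630) - 0.6370 × log₂(0.6370)
H(p) = 0.9451
C = 1 - 0.9451 = 0.0549 bits/use


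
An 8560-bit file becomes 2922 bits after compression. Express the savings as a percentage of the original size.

Space savings = (1 - Compressed/Original) × 100%
= (1 - 2922/8560) × 100%
= 65.86%


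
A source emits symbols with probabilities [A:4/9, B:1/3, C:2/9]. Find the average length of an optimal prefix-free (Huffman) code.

Huffman tree construction:
Combine smallest probabilities repeatedly
Resulting codes:
  A: 0 (length 1)
  B: 11 (length 2)
  C: 10 (length 2)
Average length = Σ p(s) × length(s) = 1.5556 bits


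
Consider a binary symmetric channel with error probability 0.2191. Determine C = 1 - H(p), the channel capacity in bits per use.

For BSC with error probability p:
C = 1 - H(p) where H(p) is binary entropy
H(0.2191) = -0.2191 × log₂(0.2191) - 0.7809 × log₂(0.7809)
H(p) = 0.7585
C = 1 - 0.7585 = 0.2415 bits/use


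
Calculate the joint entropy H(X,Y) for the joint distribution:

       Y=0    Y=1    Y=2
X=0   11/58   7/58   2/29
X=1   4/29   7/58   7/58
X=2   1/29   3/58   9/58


H(X,Y) = -Σ p(x,y) log₂ p(x,y)
  p(0,0)=11/58: -0.1897 × log₂(0.1897) = 0.4549
  p(0,1)=7/58: -0.1207 × log₂(0.1207) = 0.3682
  p(0,2)=2/29: -0.0690 × log₂(0.0690) = 0.2661
  p(1,0)=4/29: -0.1379 × log₂(0.1379) = 0.3942
  p(1,1)=7/58: -0.1207 × log₂(0.1207) = 0.3682
  p(1,2)=7/58: -0.1207 × log₂(0.1207) = 0.3682
  p(2,0)=1/29: -0.0345 × log₂(0.0345) = 0.1675
  p(2,1)=3/58: -0.0517 × log₂(0.0517) = 0.2210
  p(2,2)=9/58: -0.1552 × log₂(0.1552) = 0.4171
H(X,Y) = 3.0254 bits


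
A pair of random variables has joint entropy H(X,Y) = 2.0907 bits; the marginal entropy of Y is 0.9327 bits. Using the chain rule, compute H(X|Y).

Chain rule: H(X,Y) = H(X|Y) + H(Y)
H(X|Y) = H(X,Y) - H(Y) = 2.0907 - 0.9327 = 1.158 bits


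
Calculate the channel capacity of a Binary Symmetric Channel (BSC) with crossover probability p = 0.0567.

For BSC with error probability p:
C = 1 - H(p) where H(p) is binary entropy
H(0.0567) = -0.0567 × log₂(0.0567) - 0.9433 × log₂(0.9433)
H(p) = 0.3142
C = 1 - 0.3142 = 0.6858 bits/use


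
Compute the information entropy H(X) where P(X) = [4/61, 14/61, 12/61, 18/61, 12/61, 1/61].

H(X) = -Σ p(x) log₂ p(x)
  -4/61 × log₂(4/61) = 0.2578
  -14/61 × log₂(14/61) = 0.4873
  -12/61 × log₂(12/61) = 0.4615
  -18/61 × log₂(18/61) = 0.5196
  -12/61 × log₂(12/61) = 0.4615
  -1/61 × log₂(1/61) = 0.0972
H(X) = 2.2848 bits


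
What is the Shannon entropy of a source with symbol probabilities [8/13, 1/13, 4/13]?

H(X) = -Σ p(x) log₂ p(x)
  -8/13 × log₂(8/13) = 0.4310
  -1/13 × log₂(1/13) = 0.2846
  -4/13 × log₂(4/13) = 0.5232
H(X) = 1.2389 bits


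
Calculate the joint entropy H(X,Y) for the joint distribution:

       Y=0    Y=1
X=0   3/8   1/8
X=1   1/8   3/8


H(X,Y) = -Σ p(x,y) log₂ p(x,y)
  p(0,0)=3/8: -0.3750 × log₂(0.3750) = 0.5306
  p(0,1)=1/8: -0.1250 × log₂(0.1250) = 0.3750
  p(1,0)=1/8: -0.1250 × log₂(0.1250) = 0.3750
  p(1,1)=3/8: -0.3750 × log₂(0.3750) = 0.5306
H(X,Y) = 1.8113 bits


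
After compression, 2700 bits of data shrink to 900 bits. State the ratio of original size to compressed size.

Compression ratio = Original / Compressed
= 2700 / 900 = 3.00:1


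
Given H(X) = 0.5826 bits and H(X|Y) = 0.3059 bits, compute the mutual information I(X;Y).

I(X;Y) = H(X) - H(X|Y)
I(X;Y) = 0.5826 - 0.3059 = 0.2767 bits


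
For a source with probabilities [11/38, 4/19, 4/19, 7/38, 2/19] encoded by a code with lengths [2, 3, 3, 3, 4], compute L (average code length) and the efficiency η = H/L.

Average length L = Σ p_i × l_i = 2.8158 bits
Entropy H = 2.2557 bits
Efficiency η = H/L × 100% = 80.11%


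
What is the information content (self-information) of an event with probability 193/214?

Information content I(x) = -log₂(p(x))
I = -log₂(193/214) = -log₂(0.9019)
I = 0.1490 bits


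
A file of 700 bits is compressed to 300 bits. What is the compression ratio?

Compression ratio = Original / Compressed
= 700 / 300 = 2.33:1


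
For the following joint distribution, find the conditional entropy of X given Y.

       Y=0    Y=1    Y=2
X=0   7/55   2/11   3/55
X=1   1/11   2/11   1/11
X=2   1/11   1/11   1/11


H(X|Y) = Σ_y p(y) H(X|Y=y)
  p(Y=0) = 17/55, H(X|Y=0) = 1.5657
  p(Y=1) = 5/11, H(X|Y=1) = 1.5219
  p(Y=2) = 13/55, H(X|Y=2) = 1.5486
H(X|Y) = 0.3091×1.5657 + 0.4545×1.5219 + 0.2364×1.5486 = 1.5417 bits


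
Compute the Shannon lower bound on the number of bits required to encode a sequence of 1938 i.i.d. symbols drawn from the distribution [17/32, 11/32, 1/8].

Entropy H = 1.3894 bits/symbol
Minimum bits = H × n = 1.3894 × 1938
= 2692.57 bits


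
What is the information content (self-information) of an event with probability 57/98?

Information content I(x) = -log₂(p(x))
I = -log₂(57/98) = -log₂(0.5816)
I = 0.7818 bits


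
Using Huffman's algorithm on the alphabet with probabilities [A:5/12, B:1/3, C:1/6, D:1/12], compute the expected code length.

Huffman tree construction:
Combine smallest probabilities repeatedly
Resulting codes:
  A: 0 (length 1)
  B: 11 (length 2)
  C: 101 (length 3)
  D: 100 (length 3)
Average length = Σ p(s) × length(s) = 1.8333 bits


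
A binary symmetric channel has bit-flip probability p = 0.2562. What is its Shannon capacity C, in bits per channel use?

For BSC with error probability p:
C = 1 - H(p) where H(p) is binary entropy
H(0.2562) = -0.2562 × log₂(0.2562) - 0.7438 × log₂(0.7438)
H(p) = 0.8210
C = 1 - 0.8210 = 0.1790 bits/use


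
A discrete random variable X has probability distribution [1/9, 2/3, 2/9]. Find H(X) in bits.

H(X) = -Σ p(x) log₂ p(x)
  -1/9 × log₂(1/9) = 0.3522
  -2/3 × log₂(2/3) = 0.3900
  -2/9 × log₂(2/9) = 0.4822
H(X) = 1.2244 bits


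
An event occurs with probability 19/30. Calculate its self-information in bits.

Information content I(x) = -log₂(p(x))
I = -log₂(19/30) = -log₂(0.6333)
I = 0.6590 bits


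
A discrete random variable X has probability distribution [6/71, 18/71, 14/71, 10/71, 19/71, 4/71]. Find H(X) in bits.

H(X) = -Σ p(x) log₂ p(x)
  -6/71 × log₂(6/71) = 0.3012
  -18/71 × log₂(18/71) = 0.5019
  -14/71 × log₂(14/71) = 0.4619
  -10/71 × log₂(10/71) = 0.3983
  -19/71 × log₂(19/71) = 0.5089
  -4/71 × log₂(4/71) = 0.2338
H(X) = 2.4061 bits


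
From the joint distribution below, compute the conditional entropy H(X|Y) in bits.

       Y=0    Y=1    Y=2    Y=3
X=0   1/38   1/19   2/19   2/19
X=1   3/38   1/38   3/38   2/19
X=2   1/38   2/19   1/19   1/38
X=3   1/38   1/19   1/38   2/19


H(X|Y) = Σ_y p(y) H(X|Y=y)
  p(Y=0) = 3/19, H(X|Y=0) = 1.7925
  p(Y=1) = 9/38, H(X|Y=1) = 1.8366
  p(Y=2) = 5/19, H(X|Y=2) = 1.8464
  p(Y=3) = 13/38, H(X|Y=3) = 1.8543
H(X|Y) = 0.1579×1.7925 + 0.2368×1.8366 + 0.2632×1.8464 + 0.3421×1.8543 = 1.8383 bits


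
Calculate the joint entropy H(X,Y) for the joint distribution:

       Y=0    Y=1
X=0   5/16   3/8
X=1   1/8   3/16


H(X,Y) = -Σ p(x,y) log₂ p(x,y)
  p(0,0)=5/16: -0.3125 × log₂(0.3125) = 0.5244
  p(0,1)=3/8: -0.3750 × log₂(0.3750) = 0.5306
  p(1,0)=1/8: -0.1250 × log₂(0.1250) = 0.3750
  p(1,1)=3/16: -0.1875 × log₂(0.1875) = 0.4528
H(X,Y) = 1.8829 bits


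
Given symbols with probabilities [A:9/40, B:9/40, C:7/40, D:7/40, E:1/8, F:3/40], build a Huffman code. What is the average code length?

Huffman tree construction:
Combine smallest probabilities repeatedly
Resulting codes:
  A: 01 (length 2)
  B: 10 (length 2)
  C: 110 (length 3)
  D: 111 (length 3)
  E: 001 (length 3)
  F: 000 (length 3)
Average length = Σ p(s) × length(s) = 2.5500 bits


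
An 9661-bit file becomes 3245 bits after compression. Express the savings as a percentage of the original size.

Space savings = (1 - Compressed/Original) × 100%
= (1 - 3245/9661) × 100%
= 66.41%


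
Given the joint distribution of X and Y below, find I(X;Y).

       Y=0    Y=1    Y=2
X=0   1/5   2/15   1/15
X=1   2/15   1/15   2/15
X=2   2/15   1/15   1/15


H(X) = 1.5656, H(Y) = 1.5301, H(X,Y) = 3.0566
I(X;Y) = H(X) + H(Y) - H(X,Y) = 0.0392 bits


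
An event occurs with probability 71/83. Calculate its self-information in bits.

Information content I(x) = -log₂(p(x))
I = -log₂(71/83) = -log₂(0.8554)
I = 0.2253 bits


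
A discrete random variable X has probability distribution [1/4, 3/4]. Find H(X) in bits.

H(X) = -Σ p(x) log₂ p(x)
  -1/4 × log₂(1/4) = 0.5000
  -3/4 × log₂(3/4) = 0.3113
H(X) = 0.8113 bits


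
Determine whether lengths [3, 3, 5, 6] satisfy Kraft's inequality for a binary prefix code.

Kraft inequality: Σ 2^(-l_i) ≤ 1 for prefix-free code
Calculating: 2^(-3) + 2^(-3) + 2^(-5) + 2^(-6)
= 0.125 + 0.125 + 0.03125 + 0.015625
= 0.2969
Since 0.2969 ≤ 1, prefix-free code exists


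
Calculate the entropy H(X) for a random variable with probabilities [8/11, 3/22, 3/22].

H(X) = -Σ p(x) log₂ p(x)
  -8/11 × log₂(8/11) = 0.3341
  -3/22 × log₂(3/22) = 0.3920
  -3/22 × log₂(3/22) = 0.3920
H(X) = 1.1181 bits


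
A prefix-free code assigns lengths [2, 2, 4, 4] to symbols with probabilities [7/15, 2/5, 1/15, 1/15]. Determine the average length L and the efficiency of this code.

Average length L = Σ p_i × l_i = 2.2667 bits
Entropy H = 1.5628 bits
Efficiency η = H/L × 100% = 68.95%


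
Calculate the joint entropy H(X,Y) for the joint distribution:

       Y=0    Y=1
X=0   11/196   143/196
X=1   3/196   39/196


H(X,Y) = -Σ p(x,y) log₂ p(x,y)
  p(0,0)=11/196: -0.0561 × log₂(0.0561) = 0.2332
  p(0,1)=143/196: -0.7296 × log₂(0.7296) = 0.3318
  p(1,0)=3/196: -0.0153 × log₂(0.0153) = 0.0923
  p(1,1)=39/196: -0.1990 × log₂(0.1990) = 0.4635
H(X,Y) = 1.1208 bits


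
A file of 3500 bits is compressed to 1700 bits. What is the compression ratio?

Compression ratio = Original / Compressed
= 3500 / 1700 = 2.06:1


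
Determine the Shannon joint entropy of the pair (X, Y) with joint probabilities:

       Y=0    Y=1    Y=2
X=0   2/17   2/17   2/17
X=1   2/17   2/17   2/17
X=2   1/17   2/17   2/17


H(X,Y) = -Σ p(x,y) log₂ p(x,y)
  p(0,0)=2/17: -0.1176 × log₂(0.1176) = 0.3632
  p(0,1)=2/17: -0.1176 × log₂(0.1176) = 0.3632
  p(0,2)=2/17: -0.1176 × log₂(0.1176) = 0.3632
  p(1,0)=2/17: -0.1176 × log₂(0.1176) = 0.3632
  p(1,1)=2/17: -0.1176 × log₂(0.1176) = 0.3632
  p(1,2)=2/17: -0.1176 × log₂(0.1176) = 0.3632
  p(2,0)=1/17: -0.0588 × log₂(0.0588) = 0.2404
  p(2,1)=2/17: -0.1176 × log₂(0.1176) = 0.3632
  p(2,2)=2/17: -0.1176 × log₂(0.1176) = 0.3632
H(X,Y) = 3.1463 bits


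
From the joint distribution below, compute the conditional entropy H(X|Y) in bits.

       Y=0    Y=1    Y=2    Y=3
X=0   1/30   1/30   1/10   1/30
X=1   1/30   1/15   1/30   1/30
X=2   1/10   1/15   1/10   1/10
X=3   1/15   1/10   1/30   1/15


H(X|Y) = Σ_y p(y) H(X|Y=y)
  p(Y=0) = 7/30, H(X|Y=0) = 1.8424
  p(Y=1) = 4/15, H(X|Y=1) = 1.9056
  p(Y=2) = 4/15, H(X|Y=2) = 1.8113
  p(Y=3) = 7/30, H(X|Y=3) = 1.8424
H(X|Y) = 0.2333×1.8424 + 0.2667×1.9056 + 0.2667×1.8113 + 0.2333×1.8424 = 1.8510 bits


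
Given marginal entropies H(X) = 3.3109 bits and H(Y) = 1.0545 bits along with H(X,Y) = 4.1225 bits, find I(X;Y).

I(X;Y) = H(X) + H(Y) - H(X,Y)
I(X;Y) = 3.3109 + 1.0545 - 4.1225 = 0.2429 bits


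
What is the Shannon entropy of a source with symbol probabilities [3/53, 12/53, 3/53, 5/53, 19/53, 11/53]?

H(X) = -Σ p(x) log₂ p(x)
  -3/53 × log₂(3/53) = 0.2345
  -12/53 × log₂(12/53) = 0.4852
  -3/53 × log₂(3/53) = 0.2345
  -5/53 × log₂(5/53) = 0.3213
  -19/53 × log₂(19/53) = 0.5306
  -11/53 × log₂(11/53) = 0.4708
H(X) = 2.2769 bits


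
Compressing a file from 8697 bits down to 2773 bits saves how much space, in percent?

Space savings = (1 - Compressed/Original) × 100%
= (1 - 2773/8697) × 100%
= 68.12%


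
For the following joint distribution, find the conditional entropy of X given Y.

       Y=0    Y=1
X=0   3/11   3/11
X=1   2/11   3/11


H(X|Y) = Σ_y p(y) H(X|Y=y)
  p(Y=0) = 5/11, H(X|Y=0) = 0.9710
  p(Y=1) = 6/11, H(X|Y=1) = 1.0000
H(X|Y) = 0.4545×0.9710 + 0.5455×1.0000 = 0.9868 bits


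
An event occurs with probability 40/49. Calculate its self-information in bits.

Information content I(x) = -log₂(p(x))
I = -log₂(40/49) = -log₂(0.8163)
I = 0.2928 bits


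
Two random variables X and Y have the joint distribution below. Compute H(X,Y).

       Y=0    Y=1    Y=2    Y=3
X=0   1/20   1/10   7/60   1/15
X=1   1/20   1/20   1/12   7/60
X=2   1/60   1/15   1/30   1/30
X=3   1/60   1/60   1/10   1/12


H(X,Y) = -Σ p(x,y) log₂ p(x,y)
  p(0,0)=1/20: -0.0500 × log₂(0.0500) = 0.2161
  p(0,1)=1/10: -0.1000 × log₂(0.1000) = 0.3322
  p(0,2)=7/60: -0.1167 × log₂(0.1167) = 0.3616
  p(0,3)=1/15: -0.0667 × log₂(0.0667) = 0.2605
  p(1,0)=1/20: -0.0500 × log₂(0.0500) = 0.2161
  p(1,1)=1/20: -0.0500 × log₂(0.0500) = 0.2161
  p(1,2)=1/12: -0.0833 × log₂(0.0833) = 0.2987
  p(1,3)=7/60: -0.1167 × log₂(0.1167) = 0.3616
  p(2,0)=1/60: -0.0167 × log₂(0.0167) = 0.0984
  p(2,1)=1/15: -0.0667 × log₂(0.0667) = 0.2605
  p(2,2)=1/30: -0.0333 × log₂(0.0333) = 0.1636
  p(2,3)=1/30: -0.0333 × log₂(0.0333) = 0.1636
  p(3,0)=1/60: -0.0167 × log₂(0.0167) = 0.0984
  p(3,1)=1/60: -0.0167 × log₂(0.0167) = 0.0984
  p(3,2)=1/10: -0.1000 × log₂(0.1000) = 0.3322
  p(3,3)=1/12: -0.0833 × log₂(0.0833) = 0.2987
H(X,Y) = 3.7768 bits


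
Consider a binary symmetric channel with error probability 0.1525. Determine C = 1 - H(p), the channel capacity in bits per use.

For BSC with error probability p:
C = 1 - H(p) where H(p) is binary entropy
H(0.1525) = -0.1525 × log₂(0.1525) - 0.8475 × log₂(0.8475)
H(p) = 0.6161
C = 1 - 0.6161 = 0.3839 bits/use


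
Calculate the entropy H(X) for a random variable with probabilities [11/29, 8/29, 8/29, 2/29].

H(X) = -Σ p(x) log₂ p(x)
  -11/29 × log₂(11/29) = 0.5305
  -8/29 × log₂(8/29) = 0.5125
  -8/29 × log₂(8/29) = 0.5125
  -2/29 × log₂(2/29) = 0.2661
H(X) = 1.8216 bits


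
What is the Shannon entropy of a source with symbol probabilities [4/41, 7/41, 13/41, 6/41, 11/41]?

H(X) = -Σ p(x) log₂ p(x)
  -4/41 × log₂(4/41) = 0.3276
  -7/41 × log₂(7/41) = 0.4354
  -13/41 × log₂(13/41) = 0.5254
  -6/41 × log₂(6/41) = 0.4057
  -11/41 × log₂(11/41) = 0.5093
H(X) = 2.2034 bits


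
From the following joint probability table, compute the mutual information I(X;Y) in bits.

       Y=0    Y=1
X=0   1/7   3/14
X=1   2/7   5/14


H(X) = 0.9403, H(Y) = 0.9852, H(X,Y) = 1.9242
I(X;Y) = H(X) + H(Y) - H(X,Y) = 0.0013 bits


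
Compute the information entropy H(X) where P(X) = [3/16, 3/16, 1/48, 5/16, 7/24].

H(X) = -Σ p(x) log₂ p(x)
  -3/16 × log₂(3/16) = 0.4528
  -3/16 × log₂(3/16) = 0.4528
  -1/48 × log₂(1/48) = 0.1164
  -5/16 × log₂(5/16) = 0.5244
  -7/24 × log₂(7/24) = 0.5185
H(X) = 2.0649 bits


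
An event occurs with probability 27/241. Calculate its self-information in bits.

Information content I(x) = -log₂(p(x))
I = -log₂(27/241) = -log₂(0.1120)
I = 3.1580 bits


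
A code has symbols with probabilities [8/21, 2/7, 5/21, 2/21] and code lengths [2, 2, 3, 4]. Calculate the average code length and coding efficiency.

Average length L = Σ p_i × l_i = 2.4286 bits
Entropy H = 1.8628 bits
Efficiency η = H/L × 100% = 76.70%


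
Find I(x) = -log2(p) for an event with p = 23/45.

Information content I(x) = -log₂(p(x))
I = -log₂(23/45) = -log₂(0.5111)
I = 0.9683 bits


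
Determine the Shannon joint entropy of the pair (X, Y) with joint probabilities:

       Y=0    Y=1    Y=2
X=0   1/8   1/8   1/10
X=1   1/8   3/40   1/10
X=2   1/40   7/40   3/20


H(X,Y) = -Σ p(x,y) log₂ p(x,y)
  p(0,0)=1/8: -0.1250 × log₂(0.1250) = 0.3750
  p(0,1)=1/8: -0.1250 × log₂(0.1250) = 0.3750
  p(0,2)=1/10: -0.1000 × log₂(0.1000) = 0.3322
  p(1,0)=1/8: -0.1250 × log₂(0.1250) = 0.3750
  p(1,1)=3/40: -0.0750 × log₂(0.0750) = 0.2803
  p(1,2)=1/10: -0.1000 × log₂(0.1000) = 0.3322
  p(2,0)=1/40: -0.0250 × log₂(0.0250) = 0.1330
  p(2,1)=7/40: -0.1750 × log₂(0.1750) = 0.4401
  p(2,2)=3/20: -0.1500 × log₂(0.1500) = 0.4105
H(X,Y) = 3.0533 bits


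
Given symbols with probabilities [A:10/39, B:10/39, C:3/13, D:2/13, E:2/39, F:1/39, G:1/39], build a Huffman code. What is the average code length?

Huffman tree construction:
Combine smallest probabilities repeatedly
Resulting codes:
  A: 01 (length 2)
  B: 10 (length 2)
  C: 00 (length 2)
  D: 111 (length 3)
  E: 1100 (length 4)
  F: 11010 (length 5)
  G: 11011 (length 5)
Average length = Σ p(s) × length(s) = 2.4103 bits


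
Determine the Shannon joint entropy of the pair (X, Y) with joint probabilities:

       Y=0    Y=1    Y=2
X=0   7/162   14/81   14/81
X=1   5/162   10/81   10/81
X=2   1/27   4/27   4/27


H(X,Y) = -Σ p(x,y) log₂ p(x,y)
  p(0,0)=7/162: -0.0432 × log₂(0.0432) = 0.1958
  p(0,1)=14/81: -0.1728 × log₂(0.1728) = 0.4377
  p(0,2)=14/81: -0.1728 × log₂(0.1728) = 0.4377
  p(1,0)=5/162: -0.0309 × log₂(0.0309) = 0.1549
  p(1,1)=10/81: -0.1235 × log₂(0.1235) = 0.3726
  p(1,2)=10/81: -0.1235 × log₂(0.1235) = 0.3726
  p(2,0)=1/27: -0.0370 × log₂(0.0370) = 0.1761
  p(2,1)=4/27: -0.1481 × log₂(0.1481) = 0.4081
  p(2,2)=4/27: -0.1481 × log₂(0.1481) = 0.4081
H(X,Y) = 2.9637 bits


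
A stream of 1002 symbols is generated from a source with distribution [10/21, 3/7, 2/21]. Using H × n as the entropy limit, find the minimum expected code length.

Entropy H = 1.3567 bits/symbol
Minimum bits = H × n = 1.3567 × 1002
= 1359.38 bits


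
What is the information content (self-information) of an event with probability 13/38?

Information content I(x) = -log₂(p(x))
I = -log₂(13/38) = -log₂(0.3421)
I = 1.5475 bits


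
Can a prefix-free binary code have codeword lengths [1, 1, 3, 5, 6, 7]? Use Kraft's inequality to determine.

Kraft inequality: Σ 2^(-l_i) ≤ 1 for prefix-free code
Calculating: 2^(-1) + 2^(-1) + 2^(-3) + 2^(-5) + 2^(-6) + 2^(-7)
= 0.5 + 0.5 + 0.125 + 0.03125 + 0.015625 + 0.0078125
= 1.1797
Since 1.1797 > 1, prefix-free code does not exist


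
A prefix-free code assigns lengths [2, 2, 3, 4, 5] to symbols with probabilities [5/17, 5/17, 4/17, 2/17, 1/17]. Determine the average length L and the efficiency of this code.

Average length L = Σ p_i × l_i = 2.6471 bits
Entropy H = 2.1334 bits
Efficiency η = H/L × 100% = 80.59%


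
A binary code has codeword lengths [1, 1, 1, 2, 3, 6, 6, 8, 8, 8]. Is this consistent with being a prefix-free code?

Kraft inequality: Σ 2^(-l_i) ≤ 1 for prefix-free code
Calculating: 2^(-1) + 2^(-1) + 2^(-1) + 2^(-2) + 2^(-3) + 2^(-6) + 2^(-6) + 2^(-8) + 2^(-8) + 2^(-8)
= 0.5 + 0.5 + 0.5 + 0.25 + 0.125 + 0.015625 + 0.015625 + 0.00390625 + 0.00390625 + 0.00390625
= 1.9180
Since 1.9180 > 1, prefix-free code does not exist


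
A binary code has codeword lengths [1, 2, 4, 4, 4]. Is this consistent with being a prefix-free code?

Kraft inequality: Σ 2^(-l_i) ≤ 1 for prefix-free code
Calculating: 2^(-1) + 2^(-2) + 2^(-4) + 2^(-4) + 2^(-4)
= 0.5 + 0.25 + 0.0625 + 0.0625 + 0.0625
= 0.9375
Since 0.9375 ≤ 1, prefix-free code exists


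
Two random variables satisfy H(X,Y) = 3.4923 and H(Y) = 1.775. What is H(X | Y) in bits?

Chain rule: H(X,Y) = H(X|Y) + H(Y)
H(X|Y) = H(X,Y) - H(Y) = 3.4923 - 1.775 = 1.7173 bits


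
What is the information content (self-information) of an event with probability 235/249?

Information content I(x) = -log₂(p(x))
I = -log₂(235/249) = -log₂(0.9438)
I = 0.0835 bits


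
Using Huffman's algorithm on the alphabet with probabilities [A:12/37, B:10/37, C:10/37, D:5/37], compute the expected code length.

Huffman tree construction:
Combine smallest probabilities repeatedly
Resulting codes:
  A: 11 (length 2)
  B: 01 (length 2)
  C: 10 (length 2)
  D: 00 (length 2)
Average length = Σ p(s) × length(s) = 2.0000 bits


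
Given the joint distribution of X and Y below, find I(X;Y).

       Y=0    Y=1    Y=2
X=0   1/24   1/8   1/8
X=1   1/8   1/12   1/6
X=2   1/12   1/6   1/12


H(X) = 1.5774, H(Y) = 1.5613, H(X,Y) = 3.0739
I(X;Y) = H(X) + H(Y) - H(X,Y) = 0.0648 bits


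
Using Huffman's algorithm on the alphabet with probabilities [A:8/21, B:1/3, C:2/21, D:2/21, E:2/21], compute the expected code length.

Huffman tree construction:
Combine smallest probabilities repeatedly
Resulting codes:
  A: 0 (length 1)
  B: 11 (length 2)
  C: 1010 (length 4)
  D: 1011 (length 4)
  E: 100 (length 3)
Average length = Σ p(s) × length(s) = 2.0952 bits


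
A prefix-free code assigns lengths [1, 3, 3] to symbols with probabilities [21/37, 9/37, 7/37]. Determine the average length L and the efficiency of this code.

Average length L = Σ p_i × l_i = 1.8649 bits
Entropy H = 1.4143 bits
Efficiency η = H/L × 100% = 75.84%


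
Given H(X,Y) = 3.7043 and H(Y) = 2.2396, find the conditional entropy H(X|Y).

Chain rule: H(X,Y) = H(X|Y) + H(Y)
H(X|Y) = H(X,Y) - H(Y) = 3.7043 - 2.2396 = 1.4647 bits


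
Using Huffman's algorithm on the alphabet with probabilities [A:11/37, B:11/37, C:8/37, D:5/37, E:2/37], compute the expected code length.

Huffman tree construction:
Combine smallest probabilities repeatedly
Resulting codes:
  A: 10 (length 2)
  B: 11 (length 2)
  C: 01 (length 2)
  D: 001 (length 3)
  E: 000 (length 3)
Average length = Σ p(s) × length(s) = 2.1892 bits


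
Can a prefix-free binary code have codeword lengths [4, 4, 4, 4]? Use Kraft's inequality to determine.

Kraft inequality: Σ 2^(-l_i) ≤ 1 for prefix-free code
Calculating: 2^(-4) + 2^(-4) + 2^(-4) + 2^(-4)
= 0.0625 + 0.0625 + 0.0625 + 0.0625
= 0.2500
Since 0.2500 ≤ 1, prefix-free code exists


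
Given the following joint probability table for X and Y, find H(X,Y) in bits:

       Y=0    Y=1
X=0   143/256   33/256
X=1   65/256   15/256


H(X,Y) = -Σ p(x,y) log₂ p(x,y)
  p(0,0)=143/256: -0.5586 × log₂(0.5586) = 0.4693
  p(0,1)=33/256: -0.1289 × log₂(0.1289) = 0.3810
  p(1,0)=65/256: -0.2539 × log₂(0.2539) = 0.5021
  p(1,1)=15/256: -0.0586 × log₂(0.0586) = 0.2398
H(X,Y) = 1.5923 bits


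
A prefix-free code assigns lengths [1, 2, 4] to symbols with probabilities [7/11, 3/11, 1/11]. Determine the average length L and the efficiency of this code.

Average length L = Σ p_i × l_i = 1.5455 bits
Entropy H = 1.2407 bits
Efficiency η = H/L × 100% = 80.28%


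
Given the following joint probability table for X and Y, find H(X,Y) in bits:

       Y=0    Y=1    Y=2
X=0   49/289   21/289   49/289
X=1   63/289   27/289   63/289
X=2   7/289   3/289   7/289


H(X,Y) = -Σ p(x,y) log₂ p(x,y)
  p(0,0)=49/289: -0.1696 × log₂(0.1696) = 0.4341
  p(0,1)=21/289: -0.0727 × log₂(0.0727) = 0.2749
  p(0,2)=49/289: -0.1696 × log₂(0.1696) = 0.4341
  p(1,0)=63/289: -0.2180 × log₂(0.2180) = 0.4791
  p(1,1)=27/289: -0.0934 × log₂(0.0934) = 0.3195
  p(1,2)=63/289: -0.2180 × log₂(0.2180) = 0.4791
  p(2,0)=7/289: -0.0242 × log₂(0.0242) = 0.1300
  p(2,1)=3/289: -0.0104 × log₂(0.0104) = 0.0684
  p(2,2)=7/289: -0.0242 × log₂(0.0242) = 0.1300
H(X,Y) = 2.7491 bits


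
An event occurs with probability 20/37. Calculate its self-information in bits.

Information content I(x) = -log₂(p(x))
I = -log₂(20/37) = -log₂(0.5405)
I = 0.8875 bits


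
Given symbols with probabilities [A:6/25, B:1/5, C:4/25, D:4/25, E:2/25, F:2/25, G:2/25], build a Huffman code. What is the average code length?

Huffman tree construction:
Combine smallest probabilities repeatedly
Resulting codes:
  A: 01 (length 2)
  B: 00 (length 2)
  C: 101 (length 3)
  D: 110 (length 3)
  E: 1110 (length 4)
  F: 1111 (length 4)
  G: 100 (length 3)
Average length = Σ p(s) × length(s) = 2.7200 bits


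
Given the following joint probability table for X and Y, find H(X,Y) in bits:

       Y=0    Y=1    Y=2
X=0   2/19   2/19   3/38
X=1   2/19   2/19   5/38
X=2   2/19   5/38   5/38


H(X,Y) = -Σ p(x,y) log₂ p(x,y)
  p(0,0)=2/19: -0.1053 × log₂(0.1053) = 0.3419
  p(0,1)=2/19: -0.1053 × log₂(0.1053) = 0.3419
  p(0,2)=3/38: -0.0789 × log₂(0.0789) = 0.2892
  p(1,0)=2/19: -0.1053 × log₂(0.1053) = 0.3419
  p(1,1)=2/19: -0.1053 × log₂(0.1053) = 0.3419
  p(1,2)=5/38: -0.1316 × log₂(0.1316) = 0.3850
  p(2,0)=2/19: -0.1053 × log₂(0.1053) = 0.3419
  p(2,1)=5/38: -0.1316 × log₂(0.1316) = 0.3850
  p(2,2)=5/38: -0.1316 × log₂(0.1316) = 0.3850
H(X,Y) = 3.1536 bits


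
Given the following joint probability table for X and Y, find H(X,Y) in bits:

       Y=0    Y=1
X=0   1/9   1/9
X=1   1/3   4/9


H(X,Y) = -Σ p(x,y) log₂ p(x,y)
  p(0,0)=1/9: -0.1111 × log₂(0.1111) = 0.3522
  p(0,1)=1/9: -0.1111 × log₂(0.1111) = 0.3522
  p(1,0)=1/3: -0.3333 × log₂(0.3333) = 0.5283
  p(1,1)=4/9: -0.4444 × log₂(0.4444) = 0.5200
H(X,Y) = 1.7527 bits


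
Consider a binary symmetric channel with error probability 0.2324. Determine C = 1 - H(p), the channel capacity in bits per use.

For BSC with error probability p:
C = 1 - H(p) where H(p) is binary entropy
H(0.2324) = -0.2324 × log₂(0.2324) - 0.7676 × log₂(0.7676)
H(p) = 0.7822
C = 1 - 0.7822 = 0.2178 bits/use


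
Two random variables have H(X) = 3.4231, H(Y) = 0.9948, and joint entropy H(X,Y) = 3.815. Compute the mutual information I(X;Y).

I(X;Y) = H(X) + H(Y) - H(X,Y)
I(X;Y) = 3.4231 + 0.9948 - 3.815 = 0.6029 bits


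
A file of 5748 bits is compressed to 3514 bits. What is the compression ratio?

Compression ratio = Original / Compressed
= 5748 / 3514 = 1.64:1


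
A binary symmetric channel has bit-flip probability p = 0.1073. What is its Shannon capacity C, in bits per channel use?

For BSC with error probability p:
C = 1 - H(p) where H(p) is binary entropy
H(0.1073) = -0.1073 × log₂(0.1073) - 0.8927 × log₂(0.8927)
H(p) = 0.4917
C = 1 - 0.4917 = 0.5083 bits/use


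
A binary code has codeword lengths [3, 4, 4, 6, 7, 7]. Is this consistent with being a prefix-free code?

Kraft inequality: Σ 2^(-l_i) ≤ 1 for prefix-free code
Calculating: 2^(-3) + 2^(-4) + 2^(-4) + 2^(-6) + 2^(-7) + 2^(-7)
= 0.125 + 0.0625 + 0.0625 + 0.015625 + 0.0078125 + 0.0078125
= 0.2812
Since 0.2812 ≤ 1, prefix-free code exists


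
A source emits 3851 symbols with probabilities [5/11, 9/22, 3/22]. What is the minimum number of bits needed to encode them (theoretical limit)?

Entropy H = 1.4365 bits/symbol
Minimum bits = H × n = 1.4365 × 3851
= 5532.14 bits


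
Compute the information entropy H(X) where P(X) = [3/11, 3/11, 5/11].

H(X) = -Σ p(x) log₂ p(x)
  -3/11 × log₂(3/11) = 0.5112
  -3/11 × log₂(3/11) = 0.5112
  -5/11 × log₂(5/11) = 0.5170
H(X) = 1.5395 bits


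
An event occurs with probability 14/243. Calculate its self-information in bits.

Information content I(x) = -log₂(p(x))
I = -log₂(14/243) = -log₂(0.0576)
I = 4.1175 bits


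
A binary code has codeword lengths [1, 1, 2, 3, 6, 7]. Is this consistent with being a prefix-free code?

Kraft inequality: Σ 2^(-l_i) ≤ 1 for prefix-free code
Calculating: 2^(-1) + 2^(-1) + 2^(-2) + 2^(-3) + 2^(-6) + 2^(-7)
= 0.5 + 0.5 + 0.25 + 0.125 + 0.015625 + 0.0078125
= 1.3984
Since 1.3984 > 1, prefix-free code does not exist


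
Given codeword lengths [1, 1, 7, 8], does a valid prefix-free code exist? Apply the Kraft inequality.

Kraft inequality: Σ 2^(-l_i) ≤ 1 for prefix-free code
Calculating: 2^(-1) + 2^(-1) + 2^(-7) + 2^(-8)
= 0.5 + 0.5 + 0.0078125 + 0.00390625
= 1.0117
Since 1.0117 > 1, prefix-free code does not exist


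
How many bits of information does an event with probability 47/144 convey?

Information content I(x) = -log₂(p(x))
I = -log₂(47/144) = -log₂(0.3264)
I = 1.6153 bits


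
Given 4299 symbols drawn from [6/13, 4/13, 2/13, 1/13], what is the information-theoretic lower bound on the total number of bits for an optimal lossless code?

Entropy H = 1.7381 bits/symbol
Minimum bits = H × n = 1.7381 × 4299
= 7472.30 bits


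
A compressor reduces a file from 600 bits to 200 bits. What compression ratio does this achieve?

Compression ratio = Original / Compressed
= 600 / 200 = 3.00:1


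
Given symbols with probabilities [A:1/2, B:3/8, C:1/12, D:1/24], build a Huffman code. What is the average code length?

Huffman tree construction:
Combine smallest probabilities repeatedly
Resulting codes:
  A: 0 (length 1)
  B: 11 (length 2)
  C: 101 (length 3)
  D: 100 (length 3)
Average length = Σ p(s) × length(s) = 1.6250 bits


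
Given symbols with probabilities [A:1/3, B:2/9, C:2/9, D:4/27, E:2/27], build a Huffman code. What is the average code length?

Huffman tree construction:
Combine smallest probabilities repeatedly
Resulting codes:
  A: 11 (length 2)
  B: 00 (length 2)
  C: 01 (length 2)
  D: 101 (length 3)
  E: 100 (length 3)
Average length = Σ p(s) × length(s) = 2.2222 bits


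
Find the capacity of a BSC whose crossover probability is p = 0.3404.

For BSC with error probability p:
C = 1 - H(p) where H(p) is binary entropy
H(0.3404) = -0.3404 × log₂(0.3404) - 0.6596 × log₂(0.6596)
H(p) = 0.9252
C = 1 - 0.9252 = 0.0748 bits/use


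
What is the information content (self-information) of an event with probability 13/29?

Information content I(x) = -log₂(p(x))
I = -log₂(13/29) = -log₂(0.4483)
I = 1.1575 bits


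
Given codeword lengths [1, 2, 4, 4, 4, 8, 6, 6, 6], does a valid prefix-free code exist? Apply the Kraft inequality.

Kraft inequality: Σ 2^(-l_i) ≤ 1 for prefix-free code
Calculating: 2^(-1) + 2^(-2) + 2^(-4) + 2^(-4) + 2^(-4) + 2^(-8) + 2^(-6) + 2^(-6) + 2^(-6)
= 0.5 + 0.25 + 0.0625 + 0.0625 + 0.0625 + 0.00390625 + 0.015625 + 0.015625 + 0.015625
= 0.9883
Since 0.9883 ≤ 1, prefix-free code exists


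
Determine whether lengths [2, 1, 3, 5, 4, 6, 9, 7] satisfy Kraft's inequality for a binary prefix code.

Kraft inequality: Σ 2^(-l_i) ≤ 1 for prefix-free code
Calculating: 2^(-2) + 2^(-1) + 2^(-3) + 2^(-5) + 2^(-4) + 2^(-6) + 2^(-9) + 2^(-7)
= 0.25 + 0.5 + 0.125 + 0.03125 + 0.0625 + 0.015625 + 0.001953125 + 0.0078125
= 0.9941
Since 0.9941 ≤ 1, prefix-free code exists


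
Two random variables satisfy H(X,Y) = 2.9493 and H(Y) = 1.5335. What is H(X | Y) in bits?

Chain rule: H(X,Y) = H(X|Y) + H(Y)
H(X|Y) = H(X,Y) - H(Y) = 2.9493 - 1.5335 = 1.4158 bits


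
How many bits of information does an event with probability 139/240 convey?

Information content I(x) = -log₂(p(x))
I = -log₂(139/240) = -log₂(0.5792)
I = 0.7879 bits


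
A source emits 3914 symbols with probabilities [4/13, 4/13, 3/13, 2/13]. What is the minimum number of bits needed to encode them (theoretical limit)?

Entropy H = 1.9501 bits/symbol
Minimum bits = H × n = 1.9501 × 3914
= 7632.55 bits


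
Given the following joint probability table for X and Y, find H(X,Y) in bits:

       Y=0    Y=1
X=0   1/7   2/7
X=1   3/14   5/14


H(X,Y) = -Σ p(x,y) log₂ p(x,y)
  p(0,0)=1/7: -0.1429 × log₂(0.1429) = 0.4011
  p(0,1)=2/7: -0.2857 × log₂(0.2857) = 0.5164
  p(1,0)=3/14: -0.2143 × log₂(0.2143) = 0.4762
  p(1,1)=5/14: -0.3571 × log₂(0.3571) = 0.5305
H(X,Y) = 1.9242 bits


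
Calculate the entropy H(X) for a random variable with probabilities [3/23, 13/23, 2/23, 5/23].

H(X) = -Σ p(x) log₂ p(x)
  -3/23 × log₂(3/23) = 0.3833
  -13/23 × log₂(13/23) = 0.4652
  -2/23 × log₂(2/23) = 0.3064
  -5/23 × log₂(5/23) = 0.4786
H(X) = 1.6336 bits


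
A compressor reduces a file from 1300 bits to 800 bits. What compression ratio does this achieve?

Compression ratio = Original / Compressed
= 1300 / 800 = 1.62:1


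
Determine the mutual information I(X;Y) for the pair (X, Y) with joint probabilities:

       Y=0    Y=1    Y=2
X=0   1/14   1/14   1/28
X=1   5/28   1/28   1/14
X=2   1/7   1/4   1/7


H(X) = 1.4426, H(Y) = 1.5601, H(X,Y) = 2.9052
I(X;Y) = H(X) + H(Y) - H(X,Y) = 0.0975 bits


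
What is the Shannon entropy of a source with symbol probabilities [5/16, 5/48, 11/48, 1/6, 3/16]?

H(X) = -Σ p(x) log₂ p(x)
  -5/16 × log₂(5/16) = 0.5244
  -5/48 × log₂(5/48) = 0.3399
  -11/48 × log₂(11/48) = 0.4871
  -1/6 × log₂(1/6) = 0.4308
  -3/16 × log₂(3/16) = 0.4528
H(X) = 2.2350 bits


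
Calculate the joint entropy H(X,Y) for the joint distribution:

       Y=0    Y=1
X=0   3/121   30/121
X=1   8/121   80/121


H(X,Y) = -Σ p(x,y) log₂ p(x,y)
  p(0,0)=3/121: -0.0248 × log₂(0.0248) = 0.1322
  p(0,1)=30/121: -0.2479 × log₂(0.2479) = 0.4988
  p(1,0)=8/121: -0.0661 × log₂(0.0661) = 0.2591
  p(1,1)=80/121: -0.6612 × log₂(0.6612) = 0.3947
H(X,Y) = 1.2848 bits


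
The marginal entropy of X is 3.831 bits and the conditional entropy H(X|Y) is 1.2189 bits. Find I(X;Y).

I(X;Y) = H(X) - H(X|Y)
I(X;Y) = 3.831 - 1.2189 = 2.6121 bits


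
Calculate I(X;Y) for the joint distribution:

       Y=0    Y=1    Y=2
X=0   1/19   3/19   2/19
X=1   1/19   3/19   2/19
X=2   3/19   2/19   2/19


H(X) = 1.5810, H(Y) = 1.5574, H(X,Y) = 3.0761
I(X;Y) = H(X) + H(Y) - H(X,Y) = 0.0624 bits


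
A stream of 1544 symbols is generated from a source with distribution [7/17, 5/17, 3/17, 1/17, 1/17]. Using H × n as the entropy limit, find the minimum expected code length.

Entropy H = 1.9689 bits/symbol
Minimum bits = H × n = 1.9689 × 1544
= 3039.94 bits
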